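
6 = 6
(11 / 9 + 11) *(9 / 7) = 110 / 7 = 15.71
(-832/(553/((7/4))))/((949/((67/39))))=-1072/224913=-0.00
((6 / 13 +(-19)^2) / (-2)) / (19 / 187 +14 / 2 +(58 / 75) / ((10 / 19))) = -329517375 / 15626962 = -21.09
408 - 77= 331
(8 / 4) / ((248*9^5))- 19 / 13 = -139119431 / 95186988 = -1.46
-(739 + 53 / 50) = -37003 / 50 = -740.06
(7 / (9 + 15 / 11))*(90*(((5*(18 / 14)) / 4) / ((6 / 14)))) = 17325 / 76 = 227.96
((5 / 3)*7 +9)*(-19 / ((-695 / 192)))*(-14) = -1055488 / 695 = -1518.69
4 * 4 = 16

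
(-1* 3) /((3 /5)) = -5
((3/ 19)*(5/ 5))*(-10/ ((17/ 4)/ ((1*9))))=-1080/ 323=-3.34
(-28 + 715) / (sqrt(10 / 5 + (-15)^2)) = 687* sqrt(227) / 227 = 45.60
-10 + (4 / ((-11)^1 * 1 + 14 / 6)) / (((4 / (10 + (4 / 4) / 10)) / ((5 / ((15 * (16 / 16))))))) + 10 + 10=2499 / 260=9.61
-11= -11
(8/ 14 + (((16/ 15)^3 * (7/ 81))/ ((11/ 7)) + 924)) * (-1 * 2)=-38927035856/ 21049875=-1849.28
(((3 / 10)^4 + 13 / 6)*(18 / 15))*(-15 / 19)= -2.06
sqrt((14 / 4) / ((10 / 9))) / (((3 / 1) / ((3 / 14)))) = 3 * sqrt(35) / 140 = 0.13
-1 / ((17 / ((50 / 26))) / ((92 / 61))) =-2300 / 13481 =-0.17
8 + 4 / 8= 17 / 2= 8.50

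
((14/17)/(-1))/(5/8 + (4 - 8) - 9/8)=0.18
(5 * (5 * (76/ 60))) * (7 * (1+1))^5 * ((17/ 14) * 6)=124083680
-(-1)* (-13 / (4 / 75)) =-243.75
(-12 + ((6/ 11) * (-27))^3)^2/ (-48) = -379407421875/ 1771561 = -214165.60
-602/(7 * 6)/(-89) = 43/267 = 0.16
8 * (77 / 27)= 22.81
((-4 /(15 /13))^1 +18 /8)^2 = 5329 /3600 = 1.48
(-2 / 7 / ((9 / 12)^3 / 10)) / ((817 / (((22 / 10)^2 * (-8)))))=247808 / 772065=0.32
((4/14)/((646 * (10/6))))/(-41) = -0.00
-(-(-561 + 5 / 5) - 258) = -302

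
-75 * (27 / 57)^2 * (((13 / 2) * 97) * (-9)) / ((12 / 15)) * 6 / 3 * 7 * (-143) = -345070600875 / 1444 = -238968560.16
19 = 19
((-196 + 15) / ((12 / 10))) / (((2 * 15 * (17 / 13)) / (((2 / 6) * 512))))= -301184 / 459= -656.17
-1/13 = -0.08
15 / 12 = 5 / 4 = 1.25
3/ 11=0.27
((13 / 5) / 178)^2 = 169 / 792100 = 0.00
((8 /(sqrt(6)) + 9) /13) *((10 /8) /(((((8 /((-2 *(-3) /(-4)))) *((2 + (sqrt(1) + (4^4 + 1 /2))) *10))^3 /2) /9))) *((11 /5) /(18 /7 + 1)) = -6237 /1723144217600000 -231 *sqrt(6) /430786054400000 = -0.00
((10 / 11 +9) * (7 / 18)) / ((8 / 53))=40439 / 1584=25.53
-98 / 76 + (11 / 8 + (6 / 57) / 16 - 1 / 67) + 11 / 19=3341 / 5092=0.66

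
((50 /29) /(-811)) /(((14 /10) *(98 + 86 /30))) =-0.00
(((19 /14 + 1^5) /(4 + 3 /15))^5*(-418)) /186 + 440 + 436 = 736301008302649 /840646341024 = 875.87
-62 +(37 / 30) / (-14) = -26077 / 420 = -62.09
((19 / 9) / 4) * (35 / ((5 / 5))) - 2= 593 / 36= 16.47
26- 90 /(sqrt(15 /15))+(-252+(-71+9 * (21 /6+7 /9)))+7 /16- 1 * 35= -6129 /16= -383.06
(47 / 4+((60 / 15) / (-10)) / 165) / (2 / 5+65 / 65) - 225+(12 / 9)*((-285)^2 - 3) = 499326787 / 4620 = 108079.39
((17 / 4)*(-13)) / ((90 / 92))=-5083 / 90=-56.48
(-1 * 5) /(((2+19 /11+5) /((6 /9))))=-55 /144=-0.38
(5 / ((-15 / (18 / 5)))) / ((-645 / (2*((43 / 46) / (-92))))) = -1 / 26450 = -0.00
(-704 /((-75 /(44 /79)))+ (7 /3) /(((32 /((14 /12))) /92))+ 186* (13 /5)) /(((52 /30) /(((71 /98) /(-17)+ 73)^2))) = 298108481759884031 /195462583680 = 1525143.46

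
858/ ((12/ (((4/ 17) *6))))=1716/ 17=100.94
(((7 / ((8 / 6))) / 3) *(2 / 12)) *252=147 / 2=73.50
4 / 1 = 4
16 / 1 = 16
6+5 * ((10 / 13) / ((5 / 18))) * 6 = 1158 / 13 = 89.08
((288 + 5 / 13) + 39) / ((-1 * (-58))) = 2128 / 377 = 5.64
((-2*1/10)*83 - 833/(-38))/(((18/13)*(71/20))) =4381/4047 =1.08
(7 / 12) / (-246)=-7 / 2952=-0.00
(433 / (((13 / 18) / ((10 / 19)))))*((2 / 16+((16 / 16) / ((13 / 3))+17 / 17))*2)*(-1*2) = -5494770 / 3211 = -1711.23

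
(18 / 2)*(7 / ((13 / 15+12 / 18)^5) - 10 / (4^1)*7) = -1931766795 / 12872686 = -150.07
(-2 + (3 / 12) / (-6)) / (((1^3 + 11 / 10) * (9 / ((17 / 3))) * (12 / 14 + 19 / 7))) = -833 / 4860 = -0.17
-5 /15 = -1 /3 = -0.33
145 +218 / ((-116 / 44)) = 1807 / 29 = 62.31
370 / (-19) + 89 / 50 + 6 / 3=-14909 / 950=-15.69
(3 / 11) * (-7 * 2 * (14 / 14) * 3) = -126 / 11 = -11.45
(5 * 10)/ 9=50/ 9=5.56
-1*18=-18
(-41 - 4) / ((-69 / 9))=135 / 23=5.87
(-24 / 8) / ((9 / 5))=-1.67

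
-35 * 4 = -140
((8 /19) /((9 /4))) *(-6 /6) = -32 /171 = -0.19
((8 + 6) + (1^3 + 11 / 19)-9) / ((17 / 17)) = 125 / 19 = 6.58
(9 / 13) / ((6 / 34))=51 / 13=3.92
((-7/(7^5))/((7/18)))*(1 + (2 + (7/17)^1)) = -1044/285719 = -0.00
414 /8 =207 /4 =51.75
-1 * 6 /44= -3 /22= -0.14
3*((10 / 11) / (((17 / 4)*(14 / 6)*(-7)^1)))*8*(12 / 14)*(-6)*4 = 414720 / 64141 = 6.47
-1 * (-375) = 375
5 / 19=0.26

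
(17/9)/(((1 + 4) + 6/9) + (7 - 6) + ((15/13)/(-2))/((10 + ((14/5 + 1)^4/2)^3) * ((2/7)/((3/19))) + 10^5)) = 3249004671042520013/11467074848136054090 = 0.28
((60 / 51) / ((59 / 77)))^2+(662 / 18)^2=110411451649 / 81486729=1354.96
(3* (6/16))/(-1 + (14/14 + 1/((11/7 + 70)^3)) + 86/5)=5658817545/86517046408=0.07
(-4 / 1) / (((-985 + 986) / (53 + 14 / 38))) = -4056 / 19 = -213.47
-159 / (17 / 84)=-785.65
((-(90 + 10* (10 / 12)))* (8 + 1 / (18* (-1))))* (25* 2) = -1054625 / 27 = -39060.19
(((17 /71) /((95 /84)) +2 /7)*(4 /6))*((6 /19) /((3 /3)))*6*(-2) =-1127328 /897085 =-1.26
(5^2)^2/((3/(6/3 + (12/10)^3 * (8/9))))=2210/3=736.67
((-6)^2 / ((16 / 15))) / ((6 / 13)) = 585 / 8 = 73.12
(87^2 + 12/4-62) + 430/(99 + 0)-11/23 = 17109071/2277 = 7513.87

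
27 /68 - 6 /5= -273 /340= -0.80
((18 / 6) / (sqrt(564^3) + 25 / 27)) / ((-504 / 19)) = 4275 / 7324076387656 - 650997*sqrt(141) / 915509548457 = -0.00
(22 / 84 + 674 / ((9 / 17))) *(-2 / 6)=-160445 / 378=-424.46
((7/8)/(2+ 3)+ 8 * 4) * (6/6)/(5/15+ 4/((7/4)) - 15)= -2079/800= -2.60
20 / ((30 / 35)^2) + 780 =7265 / 9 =807.22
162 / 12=27 / 2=13.50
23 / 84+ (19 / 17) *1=1.39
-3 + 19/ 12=-17/ 12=-1.42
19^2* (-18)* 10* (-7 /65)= 90972 /13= 6997.85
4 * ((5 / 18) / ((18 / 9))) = 5 / 9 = 0.56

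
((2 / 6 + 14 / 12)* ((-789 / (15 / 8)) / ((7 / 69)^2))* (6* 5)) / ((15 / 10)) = -60102864 / 49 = -1226589.06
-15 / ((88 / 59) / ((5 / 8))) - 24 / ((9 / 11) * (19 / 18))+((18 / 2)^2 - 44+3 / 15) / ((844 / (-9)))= -34.47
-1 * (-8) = 8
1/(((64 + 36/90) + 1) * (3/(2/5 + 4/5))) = 2/327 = 0.01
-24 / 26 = -12 / 13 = -0.92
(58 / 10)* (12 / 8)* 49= 426.30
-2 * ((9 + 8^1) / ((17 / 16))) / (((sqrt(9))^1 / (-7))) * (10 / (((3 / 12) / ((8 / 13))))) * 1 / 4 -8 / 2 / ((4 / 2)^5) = 143321 / 312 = 459.36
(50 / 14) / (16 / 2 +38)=25 / 322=0.08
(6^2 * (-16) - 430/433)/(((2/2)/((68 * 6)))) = -101933904/433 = -235413.17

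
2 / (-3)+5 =13 / 3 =4.33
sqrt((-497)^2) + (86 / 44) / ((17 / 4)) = 93025 / 187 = 497.46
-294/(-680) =147/340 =0.43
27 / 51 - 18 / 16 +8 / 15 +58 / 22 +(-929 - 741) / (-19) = 38572297 / 426360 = 90.47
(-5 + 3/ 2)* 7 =-49/ 2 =-24.50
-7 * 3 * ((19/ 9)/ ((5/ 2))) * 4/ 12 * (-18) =532/ 5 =106.40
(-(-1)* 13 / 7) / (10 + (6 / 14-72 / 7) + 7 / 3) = 3 / 4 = 0.75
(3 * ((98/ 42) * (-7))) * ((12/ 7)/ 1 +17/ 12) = -1841/ 12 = -153.42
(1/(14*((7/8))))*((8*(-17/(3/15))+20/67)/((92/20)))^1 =-39600/3283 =-12.06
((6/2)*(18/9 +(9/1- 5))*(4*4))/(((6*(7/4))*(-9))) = -64/21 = -3.05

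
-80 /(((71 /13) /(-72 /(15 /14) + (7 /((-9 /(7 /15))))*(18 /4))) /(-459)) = -32858280 /71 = -462792.68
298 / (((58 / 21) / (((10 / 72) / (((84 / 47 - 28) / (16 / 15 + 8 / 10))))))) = -49021 / 45936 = -1.07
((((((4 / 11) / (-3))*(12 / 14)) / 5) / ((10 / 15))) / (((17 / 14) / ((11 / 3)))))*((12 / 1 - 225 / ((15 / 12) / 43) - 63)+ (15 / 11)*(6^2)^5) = -426779736 / 55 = -7759631.56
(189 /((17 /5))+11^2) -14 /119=3000 /17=176.47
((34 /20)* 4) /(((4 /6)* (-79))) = -51 /395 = -0.13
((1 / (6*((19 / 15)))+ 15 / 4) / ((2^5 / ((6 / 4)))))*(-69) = -61065 / 4864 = -12.55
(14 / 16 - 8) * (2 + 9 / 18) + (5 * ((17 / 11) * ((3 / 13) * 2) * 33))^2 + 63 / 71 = 2656013037 / 191984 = 13834.55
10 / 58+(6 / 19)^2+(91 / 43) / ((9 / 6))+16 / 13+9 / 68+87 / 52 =1408492430 / 298460721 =4.72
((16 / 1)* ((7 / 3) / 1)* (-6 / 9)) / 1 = -224 / 9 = -24.89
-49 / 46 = -1.07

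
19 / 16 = 1.19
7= 7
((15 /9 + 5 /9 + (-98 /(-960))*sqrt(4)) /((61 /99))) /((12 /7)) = 134519 /58560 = 2.30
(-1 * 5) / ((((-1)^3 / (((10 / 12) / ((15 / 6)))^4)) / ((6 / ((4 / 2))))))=5 / 27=0.19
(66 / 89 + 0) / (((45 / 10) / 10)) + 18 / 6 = 1241 / 267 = 4.65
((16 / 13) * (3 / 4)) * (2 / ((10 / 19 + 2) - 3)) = -152 / 39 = -3.90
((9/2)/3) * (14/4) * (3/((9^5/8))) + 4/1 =26258/6561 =4.00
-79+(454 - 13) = 362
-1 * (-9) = 9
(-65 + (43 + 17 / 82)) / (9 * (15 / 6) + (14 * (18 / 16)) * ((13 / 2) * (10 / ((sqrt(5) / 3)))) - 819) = -325234 * sqrt(5) / 30421467 - 421732 / 30421467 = -0.04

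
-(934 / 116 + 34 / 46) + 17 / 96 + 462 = 453.39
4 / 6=2 / 3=0.67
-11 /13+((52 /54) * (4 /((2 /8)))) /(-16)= -635 /351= -1.81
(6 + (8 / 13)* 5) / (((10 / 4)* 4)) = 59 / 65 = 0.91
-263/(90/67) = -17621/90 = -195.79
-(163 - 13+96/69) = -3482/23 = -151.39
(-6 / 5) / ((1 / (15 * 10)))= -180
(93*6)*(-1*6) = -3348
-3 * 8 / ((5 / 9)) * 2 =-432 / 5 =-86.40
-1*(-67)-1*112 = -45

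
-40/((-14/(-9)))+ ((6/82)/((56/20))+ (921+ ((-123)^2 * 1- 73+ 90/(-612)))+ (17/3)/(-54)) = 12607685803/790398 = 15951.06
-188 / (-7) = 188 / 7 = 26.86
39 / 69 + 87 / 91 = 3184 / 2093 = 1.52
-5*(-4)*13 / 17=260 / 17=15.29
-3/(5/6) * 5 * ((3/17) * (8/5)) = -432/85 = -5.08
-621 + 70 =-551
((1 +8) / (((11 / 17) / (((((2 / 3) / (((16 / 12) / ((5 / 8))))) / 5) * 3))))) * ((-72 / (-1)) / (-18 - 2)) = -9.39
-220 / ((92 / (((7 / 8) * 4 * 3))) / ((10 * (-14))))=80850 / 23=3515.22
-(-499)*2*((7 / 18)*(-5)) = -17465 / 9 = -1940.56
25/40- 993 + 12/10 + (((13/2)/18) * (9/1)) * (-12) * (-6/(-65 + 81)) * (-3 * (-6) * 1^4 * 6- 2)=22363/40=559.08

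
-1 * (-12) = 12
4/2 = 2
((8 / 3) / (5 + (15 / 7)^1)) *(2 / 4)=14 / 75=0.19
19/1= 19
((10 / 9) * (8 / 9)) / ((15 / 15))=80 / 81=0.99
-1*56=-56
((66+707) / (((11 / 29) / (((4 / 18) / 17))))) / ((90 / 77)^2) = 12082763 / 619650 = 19.50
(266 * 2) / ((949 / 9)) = 4788 / 949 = 5.05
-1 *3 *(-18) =54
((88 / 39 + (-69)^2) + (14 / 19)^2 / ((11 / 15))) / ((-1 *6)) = -737795417 / 929214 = -794.00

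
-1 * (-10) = 10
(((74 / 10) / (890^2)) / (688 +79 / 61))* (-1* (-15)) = 6771 / 33305428700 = 0.00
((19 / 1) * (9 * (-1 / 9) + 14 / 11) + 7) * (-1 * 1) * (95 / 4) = -6365 / 22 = -289.32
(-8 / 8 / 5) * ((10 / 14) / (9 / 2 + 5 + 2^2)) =-2 / 189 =-0.01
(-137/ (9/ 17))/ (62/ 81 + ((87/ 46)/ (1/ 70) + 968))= -482103/ 2051455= -0.24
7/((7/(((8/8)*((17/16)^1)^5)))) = 1419857/1048576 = 1.35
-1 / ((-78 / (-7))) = -7 / 78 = -0.09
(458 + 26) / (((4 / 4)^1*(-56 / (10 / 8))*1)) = -605 / 56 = -10.80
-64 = -64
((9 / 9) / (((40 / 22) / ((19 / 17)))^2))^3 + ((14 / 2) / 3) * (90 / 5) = 64965130119990241 / 1544804416000000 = 42.05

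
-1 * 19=-19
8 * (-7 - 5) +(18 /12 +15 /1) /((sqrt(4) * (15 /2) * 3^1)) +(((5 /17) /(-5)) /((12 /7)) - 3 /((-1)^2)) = -33547 /340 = -98.67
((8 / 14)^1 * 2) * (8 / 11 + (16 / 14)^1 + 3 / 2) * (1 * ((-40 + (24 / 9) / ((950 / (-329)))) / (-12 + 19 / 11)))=40354672 / 2630075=15.34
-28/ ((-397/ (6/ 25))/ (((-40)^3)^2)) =27525120000/ 397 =69332795.97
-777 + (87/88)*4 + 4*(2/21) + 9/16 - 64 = -3090233/3696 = -836.10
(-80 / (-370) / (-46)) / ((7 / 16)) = -64 / 5957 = -0.01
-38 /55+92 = 5022 /55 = 91.31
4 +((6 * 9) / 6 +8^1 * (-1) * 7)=-43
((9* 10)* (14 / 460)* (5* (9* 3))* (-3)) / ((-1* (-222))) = -8505 / 1702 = -5.00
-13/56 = -0.23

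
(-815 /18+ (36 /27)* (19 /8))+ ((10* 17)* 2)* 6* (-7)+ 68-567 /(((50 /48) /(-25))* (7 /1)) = -110791 /9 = -12310.11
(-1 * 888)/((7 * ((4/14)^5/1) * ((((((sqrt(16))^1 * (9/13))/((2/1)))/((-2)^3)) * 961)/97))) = 112023457/2883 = 38856.56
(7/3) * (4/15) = 28/45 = 0.62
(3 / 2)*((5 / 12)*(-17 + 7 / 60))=-10.55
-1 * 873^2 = -762129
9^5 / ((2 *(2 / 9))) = 531441 / 4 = 132860.25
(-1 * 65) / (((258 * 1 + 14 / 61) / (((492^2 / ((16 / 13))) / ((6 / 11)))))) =-259941435 / 2864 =-90761.67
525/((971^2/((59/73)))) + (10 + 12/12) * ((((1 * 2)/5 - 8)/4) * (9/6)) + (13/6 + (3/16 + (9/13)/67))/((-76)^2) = -2605214824612639997/83103229472190720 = -31.35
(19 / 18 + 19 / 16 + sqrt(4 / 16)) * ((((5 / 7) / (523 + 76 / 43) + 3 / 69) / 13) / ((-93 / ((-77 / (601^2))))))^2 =39145299875 / 228293906332804676779075609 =0.00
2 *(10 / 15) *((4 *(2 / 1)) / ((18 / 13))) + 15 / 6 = 551 / 54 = 10.20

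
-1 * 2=-2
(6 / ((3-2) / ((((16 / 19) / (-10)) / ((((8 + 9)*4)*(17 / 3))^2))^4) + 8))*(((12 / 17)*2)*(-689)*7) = -569586654 / 134758472711611616805388632787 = -0.00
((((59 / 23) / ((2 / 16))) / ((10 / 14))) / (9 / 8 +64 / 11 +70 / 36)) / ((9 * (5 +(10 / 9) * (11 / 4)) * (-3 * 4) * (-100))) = 109032 / 2934383125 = 0.00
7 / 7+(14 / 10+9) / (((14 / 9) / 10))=475 / 7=67.86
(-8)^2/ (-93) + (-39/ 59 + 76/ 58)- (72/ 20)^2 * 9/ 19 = -466938643/ 75583425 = -6.18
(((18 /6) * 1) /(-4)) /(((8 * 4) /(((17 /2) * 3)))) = -153 /256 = -0.60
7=7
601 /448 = 1.34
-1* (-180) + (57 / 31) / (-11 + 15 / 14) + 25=882547 / 4309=204.81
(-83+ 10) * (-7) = 511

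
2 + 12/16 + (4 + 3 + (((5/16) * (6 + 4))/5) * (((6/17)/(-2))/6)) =2647/272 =9.73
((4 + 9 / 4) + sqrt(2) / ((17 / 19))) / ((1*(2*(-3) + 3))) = -2.61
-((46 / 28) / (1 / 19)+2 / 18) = -3947 / 126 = -31.33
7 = 7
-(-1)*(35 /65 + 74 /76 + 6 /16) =1.89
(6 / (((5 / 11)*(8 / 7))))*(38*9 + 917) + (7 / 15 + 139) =176171 / 12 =14680.92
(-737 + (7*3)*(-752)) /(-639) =16529 /639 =25.87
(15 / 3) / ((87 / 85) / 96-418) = -13600 / 1136931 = -0.01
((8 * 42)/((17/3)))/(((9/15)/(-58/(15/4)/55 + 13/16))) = 49091/935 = 52.50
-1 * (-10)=10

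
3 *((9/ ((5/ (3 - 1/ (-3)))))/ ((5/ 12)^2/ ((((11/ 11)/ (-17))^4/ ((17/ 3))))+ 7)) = 7776/ 35499449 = 0.00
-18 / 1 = -18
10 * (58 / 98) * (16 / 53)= 4640 / 2597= 1.79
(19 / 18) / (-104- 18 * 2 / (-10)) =-95 / 9036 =-0.01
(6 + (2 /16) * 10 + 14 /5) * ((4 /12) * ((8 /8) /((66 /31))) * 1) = 2077 /1320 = 1.57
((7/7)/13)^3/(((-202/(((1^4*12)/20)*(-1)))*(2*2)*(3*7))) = 1/62131160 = 0.00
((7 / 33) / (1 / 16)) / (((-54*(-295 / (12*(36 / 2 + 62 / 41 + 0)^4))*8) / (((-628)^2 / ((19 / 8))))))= 7236977950720000000 / 940800390057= 7692362.83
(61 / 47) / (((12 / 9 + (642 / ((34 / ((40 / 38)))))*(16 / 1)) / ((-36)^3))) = -189.61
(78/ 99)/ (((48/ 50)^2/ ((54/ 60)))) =1625/ 2112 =0.77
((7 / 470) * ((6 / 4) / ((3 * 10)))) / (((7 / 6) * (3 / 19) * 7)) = 19 / 32900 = 0.00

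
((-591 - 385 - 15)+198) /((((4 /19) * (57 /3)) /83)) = -65819 /4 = -16454.75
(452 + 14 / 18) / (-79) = -4075 / 711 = -5.73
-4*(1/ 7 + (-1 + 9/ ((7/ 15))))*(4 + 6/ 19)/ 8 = -39.77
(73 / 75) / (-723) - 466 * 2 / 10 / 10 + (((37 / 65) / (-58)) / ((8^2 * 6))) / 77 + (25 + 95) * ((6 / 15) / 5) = 22457736577 / 80593793280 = 0.28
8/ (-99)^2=8/ 9801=0.00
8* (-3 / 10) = -12 / 5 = -2.40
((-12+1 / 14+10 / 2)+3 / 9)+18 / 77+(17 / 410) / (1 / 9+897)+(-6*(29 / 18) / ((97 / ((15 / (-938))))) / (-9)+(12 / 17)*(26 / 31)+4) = -1263975419349473 / 714282982611660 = -1.77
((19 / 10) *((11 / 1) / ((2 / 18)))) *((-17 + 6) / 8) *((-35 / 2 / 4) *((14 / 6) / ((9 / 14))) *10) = 3942785 / 96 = 41070.68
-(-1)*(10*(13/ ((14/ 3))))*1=195/ 7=27.86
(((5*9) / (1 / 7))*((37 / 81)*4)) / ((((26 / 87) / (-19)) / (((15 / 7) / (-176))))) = 509675 / 1144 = 445.52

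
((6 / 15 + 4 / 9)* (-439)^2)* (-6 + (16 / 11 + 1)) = -95204174 / 165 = -576994.99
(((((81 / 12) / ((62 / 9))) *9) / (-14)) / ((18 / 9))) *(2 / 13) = -2187 / 45136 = -0.05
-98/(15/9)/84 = -0.70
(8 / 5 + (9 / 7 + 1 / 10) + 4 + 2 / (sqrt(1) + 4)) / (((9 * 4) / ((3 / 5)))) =0.12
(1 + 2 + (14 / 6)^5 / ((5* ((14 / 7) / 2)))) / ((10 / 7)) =71582 / 6075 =11.78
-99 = -99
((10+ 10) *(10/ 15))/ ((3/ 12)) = 160/ 3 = 53.33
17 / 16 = 1.06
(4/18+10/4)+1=67/18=3.72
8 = 8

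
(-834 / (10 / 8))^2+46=11130046 / 25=445201.84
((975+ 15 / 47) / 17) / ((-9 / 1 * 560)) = -191 / 16779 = -0.01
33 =33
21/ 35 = 3/ 5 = 0.60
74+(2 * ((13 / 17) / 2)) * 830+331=17675 / 17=1039.71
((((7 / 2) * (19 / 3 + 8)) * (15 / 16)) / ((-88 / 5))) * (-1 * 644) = 1211525 / 704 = 1720.92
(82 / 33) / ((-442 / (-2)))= 82 / 7293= 0.01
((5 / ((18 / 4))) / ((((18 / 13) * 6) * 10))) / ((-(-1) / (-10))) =-65 / 486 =-0.13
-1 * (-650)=650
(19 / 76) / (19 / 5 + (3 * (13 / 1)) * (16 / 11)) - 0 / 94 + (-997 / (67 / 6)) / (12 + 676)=-9640129 / 76726792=-0.13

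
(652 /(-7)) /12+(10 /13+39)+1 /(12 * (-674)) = 7852519 /245336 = 32.01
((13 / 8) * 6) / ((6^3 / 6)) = 13 / 48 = 0.27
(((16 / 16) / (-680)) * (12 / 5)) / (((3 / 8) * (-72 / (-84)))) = -14 / 1275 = -0.01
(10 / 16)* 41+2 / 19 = 3911 / 152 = 25.73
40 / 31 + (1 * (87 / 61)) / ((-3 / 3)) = -257 / 1891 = -0.14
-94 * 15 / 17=-1410 / 17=-82.94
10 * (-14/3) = -140/3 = -46.67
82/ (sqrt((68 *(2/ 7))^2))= 4.22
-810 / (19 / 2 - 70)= 1620 / 121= 13.39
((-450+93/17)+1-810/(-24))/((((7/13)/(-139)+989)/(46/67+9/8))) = -48891845405/65136803968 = -0.75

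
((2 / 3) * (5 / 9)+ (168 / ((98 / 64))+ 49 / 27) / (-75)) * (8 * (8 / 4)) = -253264 / 14175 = -17.87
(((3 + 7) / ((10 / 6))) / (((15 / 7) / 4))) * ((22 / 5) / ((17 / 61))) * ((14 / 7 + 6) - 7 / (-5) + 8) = 6538224 / 2125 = 3076.81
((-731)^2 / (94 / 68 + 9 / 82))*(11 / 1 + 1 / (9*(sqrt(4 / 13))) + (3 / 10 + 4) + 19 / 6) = 372449617*sqrt(13) / 18720 + 103168543909 / 15600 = 6685103.57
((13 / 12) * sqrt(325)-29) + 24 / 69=-659 / 23 + 65 * sqrt(13) / 12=-9.12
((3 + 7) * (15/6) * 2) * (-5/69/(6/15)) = -9.06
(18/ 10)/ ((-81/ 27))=-0.60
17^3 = 4913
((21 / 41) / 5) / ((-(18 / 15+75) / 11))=-77 / 5207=-0.01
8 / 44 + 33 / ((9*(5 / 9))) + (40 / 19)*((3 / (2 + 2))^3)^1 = 64121 / 8360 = 7.67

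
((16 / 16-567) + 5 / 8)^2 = 20457529 / 64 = 319648.89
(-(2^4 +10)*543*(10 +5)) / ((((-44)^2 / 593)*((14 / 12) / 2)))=-188369415 / 1694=-111198.00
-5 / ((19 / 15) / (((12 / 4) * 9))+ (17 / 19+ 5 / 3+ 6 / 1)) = -38475 / 66241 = -0.58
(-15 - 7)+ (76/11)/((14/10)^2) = -9958/539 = -18.47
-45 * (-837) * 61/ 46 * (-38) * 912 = -39812206320/ 23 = -1730965492.17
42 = 42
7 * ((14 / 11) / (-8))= -49 / 44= -1.11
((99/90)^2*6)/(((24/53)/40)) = 641.30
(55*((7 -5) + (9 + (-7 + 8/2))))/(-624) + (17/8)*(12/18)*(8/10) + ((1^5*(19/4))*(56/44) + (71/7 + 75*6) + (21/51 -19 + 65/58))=449.15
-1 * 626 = -626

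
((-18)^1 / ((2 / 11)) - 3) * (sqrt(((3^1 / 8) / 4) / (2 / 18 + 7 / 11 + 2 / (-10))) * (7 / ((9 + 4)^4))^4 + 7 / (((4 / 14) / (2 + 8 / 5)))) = -44982 / 5 - 367353 * sqrt(89430) / 721311604354566947644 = -8996.40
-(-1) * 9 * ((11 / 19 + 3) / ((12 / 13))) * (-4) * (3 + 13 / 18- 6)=18122 / 57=317.93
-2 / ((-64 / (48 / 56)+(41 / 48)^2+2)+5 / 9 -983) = 1536 / 809765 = 0.00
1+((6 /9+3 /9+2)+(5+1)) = 10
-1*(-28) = 28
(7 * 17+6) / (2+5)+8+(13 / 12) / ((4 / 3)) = 26.67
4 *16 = 64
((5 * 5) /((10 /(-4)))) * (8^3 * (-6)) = 30720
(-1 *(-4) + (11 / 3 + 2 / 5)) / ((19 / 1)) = 121 / 285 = 0.42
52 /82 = 26 /41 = 0.63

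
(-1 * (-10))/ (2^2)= 5/ 2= 2.50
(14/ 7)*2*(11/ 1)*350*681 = 10487400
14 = 14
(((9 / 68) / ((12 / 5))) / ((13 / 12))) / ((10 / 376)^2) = 79524 / 1105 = 71.97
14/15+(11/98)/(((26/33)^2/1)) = 1107157/993720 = 1.11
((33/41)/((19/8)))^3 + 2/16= 619927091/3781833112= 0.16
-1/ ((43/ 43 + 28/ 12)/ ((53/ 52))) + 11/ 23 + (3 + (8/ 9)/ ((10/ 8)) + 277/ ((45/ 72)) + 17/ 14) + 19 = 352099613/ 753480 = 467.30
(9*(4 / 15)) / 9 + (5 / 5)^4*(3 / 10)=17 / 30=0.57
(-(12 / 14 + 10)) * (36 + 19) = -4180 / 7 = -597.14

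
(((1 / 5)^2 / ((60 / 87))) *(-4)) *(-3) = 87 / 125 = 0.70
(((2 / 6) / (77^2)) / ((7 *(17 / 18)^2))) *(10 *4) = 4320 / 11994367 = 0.00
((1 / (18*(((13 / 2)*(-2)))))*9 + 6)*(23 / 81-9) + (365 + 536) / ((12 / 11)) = 3259901 / 4212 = 773.96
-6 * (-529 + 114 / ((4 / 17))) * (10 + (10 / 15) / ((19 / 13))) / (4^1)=13261 / 19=697.95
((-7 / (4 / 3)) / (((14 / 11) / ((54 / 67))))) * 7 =-6237 / 268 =-23.27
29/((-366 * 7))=-0.01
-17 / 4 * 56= -238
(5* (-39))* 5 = -975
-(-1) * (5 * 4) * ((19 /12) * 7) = 665 /3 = 221.67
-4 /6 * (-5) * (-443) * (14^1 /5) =-12404 /3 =-4134.67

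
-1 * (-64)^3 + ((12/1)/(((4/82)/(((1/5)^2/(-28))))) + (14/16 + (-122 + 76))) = 366937933/1400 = 262098.52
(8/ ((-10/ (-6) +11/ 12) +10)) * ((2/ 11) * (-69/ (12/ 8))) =-8832/ 1661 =-5.32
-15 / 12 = -5 / 4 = -1.25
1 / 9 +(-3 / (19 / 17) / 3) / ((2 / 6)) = -440 / 171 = -2.57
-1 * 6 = -6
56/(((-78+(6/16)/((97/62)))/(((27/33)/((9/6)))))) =-43456/110627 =-0.39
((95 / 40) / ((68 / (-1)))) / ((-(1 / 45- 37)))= -855 / 905216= -0.00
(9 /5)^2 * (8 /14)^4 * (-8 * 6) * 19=-18911232 /60025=-315.06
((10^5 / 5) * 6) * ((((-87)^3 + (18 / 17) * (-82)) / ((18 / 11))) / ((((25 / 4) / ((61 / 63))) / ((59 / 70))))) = -15759627125440 / 2499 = -6306373399.54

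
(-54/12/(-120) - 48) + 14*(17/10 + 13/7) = 147/80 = 1.84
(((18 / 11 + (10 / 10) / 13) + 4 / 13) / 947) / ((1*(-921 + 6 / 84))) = -4046 / 1745982953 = -0.00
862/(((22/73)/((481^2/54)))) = 7279311143/594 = 12254732.56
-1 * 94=-94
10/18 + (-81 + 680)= 5396/9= 599.56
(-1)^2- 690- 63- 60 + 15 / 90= -4871 / 6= -811.83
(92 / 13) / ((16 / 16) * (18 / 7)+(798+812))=161 / 36686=0.00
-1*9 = -9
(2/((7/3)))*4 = 24/7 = 3.43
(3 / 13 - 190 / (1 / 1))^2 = 6086089 / 169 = 36012.36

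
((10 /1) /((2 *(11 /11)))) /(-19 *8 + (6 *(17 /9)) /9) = -27 /814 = -0.03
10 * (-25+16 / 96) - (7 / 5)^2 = -18772 / 75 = -250.29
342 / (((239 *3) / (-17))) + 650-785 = -34203 / 239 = -143.11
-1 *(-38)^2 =-1444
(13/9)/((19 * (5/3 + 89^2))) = 0.00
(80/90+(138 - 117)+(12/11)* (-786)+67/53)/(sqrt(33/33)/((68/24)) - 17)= 74418860/1484901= 50.12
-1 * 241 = -241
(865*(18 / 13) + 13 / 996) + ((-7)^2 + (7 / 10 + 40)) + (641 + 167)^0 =83411363 / 64740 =1288.41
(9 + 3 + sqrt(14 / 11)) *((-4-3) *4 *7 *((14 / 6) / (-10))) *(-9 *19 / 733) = -140.06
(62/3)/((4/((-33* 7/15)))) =-2387/30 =-79.57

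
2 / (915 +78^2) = 2 / 6999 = 0.00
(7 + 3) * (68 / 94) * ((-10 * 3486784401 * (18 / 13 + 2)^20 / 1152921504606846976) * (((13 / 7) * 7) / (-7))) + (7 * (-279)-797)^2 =477751552035587915226762503947280425 / 63041932562729765491537739776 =7578313.87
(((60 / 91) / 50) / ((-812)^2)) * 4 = 3 / 37500190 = 0.00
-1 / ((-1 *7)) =1 / 7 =0.14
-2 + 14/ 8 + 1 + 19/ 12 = 7/ 3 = 2.33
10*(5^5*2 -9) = 62410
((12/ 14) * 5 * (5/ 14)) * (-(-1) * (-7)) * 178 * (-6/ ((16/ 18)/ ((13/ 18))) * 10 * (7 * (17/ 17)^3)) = 1301625/ 2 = 650812.50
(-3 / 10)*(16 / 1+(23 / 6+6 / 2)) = -137 / 20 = -6.85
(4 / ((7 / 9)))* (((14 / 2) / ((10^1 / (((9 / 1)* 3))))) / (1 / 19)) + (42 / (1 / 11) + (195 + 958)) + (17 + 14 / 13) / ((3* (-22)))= 14849947 / 4290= 3461.53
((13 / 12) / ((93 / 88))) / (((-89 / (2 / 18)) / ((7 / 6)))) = -1001 / 670437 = -0.00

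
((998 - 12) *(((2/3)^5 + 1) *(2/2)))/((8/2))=135575/486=278.96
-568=-568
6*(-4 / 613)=-0.04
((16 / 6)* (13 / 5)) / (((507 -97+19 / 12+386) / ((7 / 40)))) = 364 / 239275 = 0.00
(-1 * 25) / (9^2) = -25 / 81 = -0.31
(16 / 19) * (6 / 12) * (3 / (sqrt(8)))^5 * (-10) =-1215 * sqrt(2) / 304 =-5.65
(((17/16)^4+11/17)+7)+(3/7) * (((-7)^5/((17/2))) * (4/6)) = -556.02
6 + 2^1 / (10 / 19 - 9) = 928 / 161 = 5.76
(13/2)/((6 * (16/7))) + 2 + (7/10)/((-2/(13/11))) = 2.06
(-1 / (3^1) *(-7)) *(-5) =-11.67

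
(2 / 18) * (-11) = -11 / 9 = -1.22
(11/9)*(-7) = -77/9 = -8.56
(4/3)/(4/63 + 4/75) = 525/46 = 11.41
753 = 753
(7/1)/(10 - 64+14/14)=-7/53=-0.13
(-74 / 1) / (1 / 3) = -222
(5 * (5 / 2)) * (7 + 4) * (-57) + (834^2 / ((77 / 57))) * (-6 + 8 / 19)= -443580591 / 154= -2880393.45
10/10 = 1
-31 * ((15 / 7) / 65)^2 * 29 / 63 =-899 / 57967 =-0.02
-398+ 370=-28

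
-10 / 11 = -0.91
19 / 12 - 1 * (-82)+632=8587 / 12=715.58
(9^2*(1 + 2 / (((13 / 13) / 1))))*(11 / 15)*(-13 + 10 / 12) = -21681 / 10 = -2168.10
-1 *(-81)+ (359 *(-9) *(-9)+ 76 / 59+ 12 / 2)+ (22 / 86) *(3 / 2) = 29167.67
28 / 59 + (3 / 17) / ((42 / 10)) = 3627 / 7021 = 0.52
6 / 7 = 0.86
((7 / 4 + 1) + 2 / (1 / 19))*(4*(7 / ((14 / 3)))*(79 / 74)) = 38631 / 148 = 261.02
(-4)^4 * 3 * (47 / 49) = 36096 / 49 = 736.65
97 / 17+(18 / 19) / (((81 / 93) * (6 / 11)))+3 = 31105 / 2907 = 10.70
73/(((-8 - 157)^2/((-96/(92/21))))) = -0.06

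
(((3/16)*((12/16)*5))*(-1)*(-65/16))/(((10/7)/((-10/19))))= -20475/19456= -1.05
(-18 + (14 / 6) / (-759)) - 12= -68317 / 2277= -30.00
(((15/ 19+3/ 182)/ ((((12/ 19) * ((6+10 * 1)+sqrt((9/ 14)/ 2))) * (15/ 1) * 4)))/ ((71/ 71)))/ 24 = 929/ 16752060 -929 * sqrt(7)/ 1250820480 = 0.00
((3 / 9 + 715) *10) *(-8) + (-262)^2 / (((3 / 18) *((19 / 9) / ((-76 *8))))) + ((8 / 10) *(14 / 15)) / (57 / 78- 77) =-17649799376656 / 148725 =-118674058.68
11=11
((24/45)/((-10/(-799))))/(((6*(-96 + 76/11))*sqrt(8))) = -0.03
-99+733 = 634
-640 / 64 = -10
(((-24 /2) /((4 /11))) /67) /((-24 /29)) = 0.60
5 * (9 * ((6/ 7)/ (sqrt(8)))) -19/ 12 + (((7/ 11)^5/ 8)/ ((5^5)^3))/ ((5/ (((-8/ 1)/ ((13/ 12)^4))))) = -13335536897129426260049/ 8422444356079101562500 + 135 * sqrt(2)/ 14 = 12.05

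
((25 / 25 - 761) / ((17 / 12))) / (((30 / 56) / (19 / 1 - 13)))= -102144 / 17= -6008.47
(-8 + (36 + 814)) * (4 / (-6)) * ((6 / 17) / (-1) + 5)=-133036 / 51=-2608.55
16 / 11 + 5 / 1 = 71 / 11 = 6.45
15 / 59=0.25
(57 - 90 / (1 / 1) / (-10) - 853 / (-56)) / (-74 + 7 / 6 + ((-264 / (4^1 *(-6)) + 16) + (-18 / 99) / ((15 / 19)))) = -250195 / 141876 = -1.76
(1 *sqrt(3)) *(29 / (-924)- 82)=-75797 *sqrt(3) / 924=-142.08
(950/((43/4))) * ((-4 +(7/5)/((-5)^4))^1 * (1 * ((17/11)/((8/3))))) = -12105717/59125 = -204.75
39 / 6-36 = -59 / 2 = -29.50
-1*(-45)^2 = -2025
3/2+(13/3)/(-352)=1571/1056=1.49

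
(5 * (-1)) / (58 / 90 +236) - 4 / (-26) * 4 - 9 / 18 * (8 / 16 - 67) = 18741189 / 553748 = 33.84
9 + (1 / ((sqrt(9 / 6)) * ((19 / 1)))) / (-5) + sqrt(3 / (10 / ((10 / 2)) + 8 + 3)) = -sqrt(6) / 285 + sqrt(39) / 13 + 9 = 9.47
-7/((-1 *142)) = 7/142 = 0.05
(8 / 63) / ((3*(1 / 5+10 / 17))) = 680 / 12663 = 0.05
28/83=0.34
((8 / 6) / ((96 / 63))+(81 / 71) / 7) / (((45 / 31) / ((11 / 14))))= 1407307 / 2504880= 0.56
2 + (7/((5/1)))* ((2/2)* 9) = 73/5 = 14.60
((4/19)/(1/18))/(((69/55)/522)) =689040/437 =1576.75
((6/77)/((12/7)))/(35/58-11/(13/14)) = -377/93247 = -0.00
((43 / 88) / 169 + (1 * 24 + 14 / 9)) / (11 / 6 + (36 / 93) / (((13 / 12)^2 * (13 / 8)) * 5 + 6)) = 172542303839 / 12544844988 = 13.75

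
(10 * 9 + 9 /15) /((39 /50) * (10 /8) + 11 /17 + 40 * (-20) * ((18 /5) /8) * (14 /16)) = -61608 /213097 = -0.29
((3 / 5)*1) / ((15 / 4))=4 / 25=0.16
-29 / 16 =-1.81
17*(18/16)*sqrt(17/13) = 153*sqrt(221)/104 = 21.87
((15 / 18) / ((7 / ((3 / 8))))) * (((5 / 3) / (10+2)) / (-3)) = -25 / 12096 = -0.00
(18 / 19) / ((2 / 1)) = 9 / 19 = 0.47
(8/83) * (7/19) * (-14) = -784/1577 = -0.50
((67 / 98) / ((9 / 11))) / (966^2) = 737 / 823043592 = 0.00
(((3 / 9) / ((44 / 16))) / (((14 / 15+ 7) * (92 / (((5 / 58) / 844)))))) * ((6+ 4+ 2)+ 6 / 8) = 75 / 346775968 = 0.00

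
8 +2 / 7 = 58 / 7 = 8.29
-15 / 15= -1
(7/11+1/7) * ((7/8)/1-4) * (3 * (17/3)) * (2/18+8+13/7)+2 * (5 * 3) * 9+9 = -216107/1617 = -133.65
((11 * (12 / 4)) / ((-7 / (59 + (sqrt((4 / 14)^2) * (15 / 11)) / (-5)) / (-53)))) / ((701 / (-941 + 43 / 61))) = -19747.67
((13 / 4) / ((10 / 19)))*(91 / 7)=3211 / 40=80.28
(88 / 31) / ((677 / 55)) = 0.23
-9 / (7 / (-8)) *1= 72 / 7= 10.29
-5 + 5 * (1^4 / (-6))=-5.83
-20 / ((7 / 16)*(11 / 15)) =-4800 / 77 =-62.34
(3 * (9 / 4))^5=14348907 / 1024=14012.60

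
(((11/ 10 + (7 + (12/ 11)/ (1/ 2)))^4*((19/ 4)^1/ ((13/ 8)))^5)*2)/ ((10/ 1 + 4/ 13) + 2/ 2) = 421829.47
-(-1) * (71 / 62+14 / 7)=195 / 62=3.15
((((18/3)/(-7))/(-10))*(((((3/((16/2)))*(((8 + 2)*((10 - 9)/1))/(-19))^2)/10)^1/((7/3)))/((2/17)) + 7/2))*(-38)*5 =-214563/3724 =-57.62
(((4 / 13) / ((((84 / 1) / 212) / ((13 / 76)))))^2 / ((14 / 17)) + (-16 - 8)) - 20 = -98020063 / 2228814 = -43.98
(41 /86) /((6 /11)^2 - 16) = -0.03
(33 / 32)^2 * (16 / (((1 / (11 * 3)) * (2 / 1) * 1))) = 35937 / 128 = 280.76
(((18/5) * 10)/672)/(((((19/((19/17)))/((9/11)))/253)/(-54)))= -16767/476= -35.22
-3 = -3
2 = 2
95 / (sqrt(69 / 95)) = 95 * sqrt(6555) / 69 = 111.47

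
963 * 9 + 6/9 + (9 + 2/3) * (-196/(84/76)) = 62581/9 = 6953.44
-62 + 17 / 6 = -355 / 6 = -59.17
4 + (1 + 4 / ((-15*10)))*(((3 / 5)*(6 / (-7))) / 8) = 13781 / 3500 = 3.94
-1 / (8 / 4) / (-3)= 1 / 6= 0.17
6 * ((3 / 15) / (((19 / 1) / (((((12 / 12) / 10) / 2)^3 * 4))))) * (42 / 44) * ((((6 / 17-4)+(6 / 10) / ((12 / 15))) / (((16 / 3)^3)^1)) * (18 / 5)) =-3015873 / 1455308800000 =-0.00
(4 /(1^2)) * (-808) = -3232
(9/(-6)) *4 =-6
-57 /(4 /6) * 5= -427.50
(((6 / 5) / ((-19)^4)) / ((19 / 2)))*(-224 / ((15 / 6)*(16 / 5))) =-336 / 12380495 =-0.00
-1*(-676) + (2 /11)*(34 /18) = 66958 /99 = 676.34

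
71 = 71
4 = 4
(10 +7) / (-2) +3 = -11 / 2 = -5.50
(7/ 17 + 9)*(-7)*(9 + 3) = -13440/ 17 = -790.59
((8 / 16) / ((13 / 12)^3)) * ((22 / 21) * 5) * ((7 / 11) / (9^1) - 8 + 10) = 65600 / 15379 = 4.27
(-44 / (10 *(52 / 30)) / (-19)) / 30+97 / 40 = 24003 / 9880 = 2.43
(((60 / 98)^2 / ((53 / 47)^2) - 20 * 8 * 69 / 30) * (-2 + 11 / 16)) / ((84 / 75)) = 46499145225 / 107910544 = 430.90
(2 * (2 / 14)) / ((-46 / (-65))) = 65 / 161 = 0.40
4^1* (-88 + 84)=-16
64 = 64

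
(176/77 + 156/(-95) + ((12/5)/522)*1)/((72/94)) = 881297/1041390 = 0.85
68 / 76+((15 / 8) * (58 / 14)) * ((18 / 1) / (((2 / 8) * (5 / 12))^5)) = 947679732359 / 83125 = 11400658.43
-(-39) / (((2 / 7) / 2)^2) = 1911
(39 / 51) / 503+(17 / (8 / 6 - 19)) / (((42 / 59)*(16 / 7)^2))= -59683803 / 232039936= -0.26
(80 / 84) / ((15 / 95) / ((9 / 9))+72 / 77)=4180 / 4797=0.87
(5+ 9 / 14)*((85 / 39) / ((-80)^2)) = 1343 / 698880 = 0.00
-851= -851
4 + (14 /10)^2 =149 /25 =5.96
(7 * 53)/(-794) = -371/794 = -0.47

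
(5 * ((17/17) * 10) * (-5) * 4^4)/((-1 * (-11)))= -64000/11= -5818.18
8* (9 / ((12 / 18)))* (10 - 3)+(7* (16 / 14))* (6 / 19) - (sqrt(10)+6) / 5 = 71946 / 95 - sqrt(10) / 5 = 756.69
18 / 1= 18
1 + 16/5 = 21/5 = 4.20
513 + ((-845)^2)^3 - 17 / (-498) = 181288224859305536741 / 498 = 364032580038766138.03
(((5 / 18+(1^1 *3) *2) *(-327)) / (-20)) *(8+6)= 86219 / 60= 1436.98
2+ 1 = 3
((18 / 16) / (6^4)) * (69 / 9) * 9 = 23 / 384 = 0.06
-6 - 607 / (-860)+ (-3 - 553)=-482713 / 860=-561.29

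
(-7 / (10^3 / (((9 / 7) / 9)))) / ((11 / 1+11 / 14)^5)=-67228 / 15287262890625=-0.00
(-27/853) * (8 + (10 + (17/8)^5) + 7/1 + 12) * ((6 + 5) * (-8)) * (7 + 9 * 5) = 10163206053/873472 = 11635.41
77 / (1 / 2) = 154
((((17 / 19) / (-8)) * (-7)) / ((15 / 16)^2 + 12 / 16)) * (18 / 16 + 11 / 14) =0.92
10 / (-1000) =-1 / 100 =-0.01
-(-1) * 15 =15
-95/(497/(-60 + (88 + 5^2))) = -5035/497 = -10.13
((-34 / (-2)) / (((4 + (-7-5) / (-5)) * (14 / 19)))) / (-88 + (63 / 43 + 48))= -69445 / 742336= -0.09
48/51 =16/17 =0.94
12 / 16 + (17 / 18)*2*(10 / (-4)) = -143 / 36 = -3.97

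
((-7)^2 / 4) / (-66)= -49 / 264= -0.19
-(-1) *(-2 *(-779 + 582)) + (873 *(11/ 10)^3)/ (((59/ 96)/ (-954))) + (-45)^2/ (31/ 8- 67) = -1343247809074/ 744875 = -1803319.76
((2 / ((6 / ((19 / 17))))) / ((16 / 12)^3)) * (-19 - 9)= -1197 / 272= -4.40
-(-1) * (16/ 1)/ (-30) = -8/ 15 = -0.53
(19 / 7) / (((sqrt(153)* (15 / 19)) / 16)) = 5776* sqrt(17) / 5355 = 4.45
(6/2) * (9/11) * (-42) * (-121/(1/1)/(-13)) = -12474/13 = -959.54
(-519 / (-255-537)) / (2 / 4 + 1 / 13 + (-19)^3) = -2249 / 23538108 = -0.00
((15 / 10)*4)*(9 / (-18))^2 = 3 / 2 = 1.50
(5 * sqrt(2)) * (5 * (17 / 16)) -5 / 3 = -5 / 3 + 425 * sqrt(2) / 16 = 35.90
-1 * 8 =-8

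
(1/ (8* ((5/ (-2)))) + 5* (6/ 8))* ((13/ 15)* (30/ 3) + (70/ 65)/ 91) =32.11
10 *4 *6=240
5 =5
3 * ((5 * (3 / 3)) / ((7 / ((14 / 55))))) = 6 / 11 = 0.55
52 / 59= 0.88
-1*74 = -74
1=1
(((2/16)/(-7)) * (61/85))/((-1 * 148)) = 61/704480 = 0.00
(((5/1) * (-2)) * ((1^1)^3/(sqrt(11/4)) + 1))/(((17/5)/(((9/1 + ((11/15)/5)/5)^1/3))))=-14.19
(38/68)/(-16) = -0.03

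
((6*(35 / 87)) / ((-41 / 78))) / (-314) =2730 / 186673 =0.01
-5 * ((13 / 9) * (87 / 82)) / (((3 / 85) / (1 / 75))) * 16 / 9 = -5.15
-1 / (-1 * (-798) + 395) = -1 / 1193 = -0.00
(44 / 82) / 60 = 11 / 1230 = 0.01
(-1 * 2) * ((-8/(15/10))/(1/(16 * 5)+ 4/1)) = 2560/963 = 2.66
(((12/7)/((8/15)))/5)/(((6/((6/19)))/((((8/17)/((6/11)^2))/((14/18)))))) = 0.07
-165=-165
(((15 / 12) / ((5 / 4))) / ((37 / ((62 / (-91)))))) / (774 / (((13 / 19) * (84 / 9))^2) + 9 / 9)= -45136 / 48973607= -0.00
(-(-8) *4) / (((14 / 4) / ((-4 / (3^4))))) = -256 / 567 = -0.45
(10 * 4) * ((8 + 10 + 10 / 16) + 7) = 1025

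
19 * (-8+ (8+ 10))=190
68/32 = 17/8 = 2.12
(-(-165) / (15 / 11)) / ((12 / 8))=242 / 3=80.67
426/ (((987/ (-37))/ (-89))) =467606/ 329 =1421.29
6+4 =10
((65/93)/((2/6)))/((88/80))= 650/341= 1.91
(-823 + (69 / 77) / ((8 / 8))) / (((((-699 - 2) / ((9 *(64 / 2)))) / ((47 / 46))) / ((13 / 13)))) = 428427936 / 1241471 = 345.10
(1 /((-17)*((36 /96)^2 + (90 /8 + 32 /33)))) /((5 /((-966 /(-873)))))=-9856 /9358075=-0.00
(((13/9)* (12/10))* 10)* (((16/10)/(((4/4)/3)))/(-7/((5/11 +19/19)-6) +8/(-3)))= -960/13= -73.85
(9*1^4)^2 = 81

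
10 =10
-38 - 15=-53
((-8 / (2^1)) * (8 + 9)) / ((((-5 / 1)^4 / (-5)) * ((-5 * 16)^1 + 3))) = -68 / 9625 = -0.01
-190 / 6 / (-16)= 95 / 48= 1.98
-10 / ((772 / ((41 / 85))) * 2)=-41 / 13124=-0.00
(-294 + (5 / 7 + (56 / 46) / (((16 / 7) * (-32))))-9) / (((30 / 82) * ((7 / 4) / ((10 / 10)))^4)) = -510847454 / 5798415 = -88.10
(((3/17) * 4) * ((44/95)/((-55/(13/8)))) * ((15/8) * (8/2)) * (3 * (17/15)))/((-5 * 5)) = 117/11875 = 0.01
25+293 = 318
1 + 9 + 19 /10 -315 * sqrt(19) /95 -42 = -301 /10 -63 * sqrt(19) /19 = -44.55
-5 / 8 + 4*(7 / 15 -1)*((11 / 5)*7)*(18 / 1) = -118397 / 200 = -591.98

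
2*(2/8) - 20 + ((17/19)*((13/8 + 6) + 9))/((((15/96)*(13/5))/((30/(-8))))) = -156.81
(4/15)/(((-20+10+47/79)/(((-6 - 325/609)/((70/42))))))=1257364/11312175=0.11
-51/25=-2.04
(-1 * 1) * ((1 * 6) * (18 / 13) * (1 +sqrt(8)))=-216 * sqrt(2) / 13 - 108 / 13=-31.81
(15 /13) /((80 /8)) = 3 /26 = 0.12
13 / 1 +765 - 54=724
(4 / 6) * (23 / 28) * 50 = 575 / 21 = 27.38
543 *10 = 5430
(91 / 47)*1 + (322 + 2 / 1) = 15319 / 47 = 325.94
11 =11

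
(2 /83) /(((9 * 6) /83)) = 1 /27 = 0.04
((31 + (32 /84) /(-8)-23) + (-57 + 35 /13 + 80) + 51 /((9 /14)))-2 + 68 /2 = 13193 /91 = 144.98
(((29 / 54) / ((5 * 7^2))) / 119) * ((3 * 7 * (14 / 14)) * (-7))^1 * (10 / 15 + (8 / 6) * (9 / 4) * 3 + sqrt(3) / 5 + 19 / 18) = -5597 / 192780- 29 * sqrt(3) / 53550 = -0.03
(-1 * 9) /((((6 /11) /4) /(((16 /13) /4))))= -264 /13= -20.31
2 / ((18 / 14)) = 14 / 9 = 1.56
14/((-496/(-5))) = 35/248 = 0.14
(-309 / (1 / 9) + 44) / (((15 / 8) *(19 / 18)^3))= -42565824 / 34295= -1241.17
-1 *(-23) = 23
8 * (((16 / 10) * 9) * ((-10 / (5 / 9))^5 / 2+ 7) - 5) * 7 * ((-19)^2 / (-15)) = 1375172557304 / 75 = 18335634097.39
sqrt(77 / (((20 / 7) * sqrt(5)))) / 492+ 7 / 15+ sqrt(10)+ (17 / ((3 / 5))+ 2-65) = -171 / 5+ 7 * sqrt(11) * 5^(1 / 4) / 4920+ sqrt(10) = -31.03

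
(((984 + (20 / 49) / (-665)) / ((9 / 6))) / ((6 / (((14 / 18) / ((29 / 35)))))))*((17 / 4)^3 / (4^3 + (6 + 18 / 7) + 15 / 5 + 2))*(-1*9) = -39382141265 / 43083792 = -914.08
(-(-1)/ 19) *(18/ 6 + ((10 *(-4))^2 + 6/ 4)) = 3209/ 38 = 84.45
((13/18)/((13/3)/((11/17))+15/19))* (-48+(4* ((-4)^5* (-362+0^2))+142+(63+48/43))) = 57749957265/403684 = 143057.34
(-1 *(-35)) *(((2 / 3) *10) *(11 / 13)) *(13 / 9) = 7700 / 27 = 285.19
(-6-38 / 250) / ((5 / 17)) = -13073 / 625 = -20.92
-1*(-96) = 96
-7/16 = -0.44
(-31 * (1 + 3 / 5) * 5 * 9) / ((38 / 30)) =-33480 / 19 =-1762.11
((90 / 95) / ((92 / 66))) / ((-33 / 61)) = -549 / 437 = -1.26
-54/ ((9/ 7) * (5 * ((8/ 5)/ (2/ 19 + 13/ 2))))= -34.68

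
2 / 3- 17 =-16.33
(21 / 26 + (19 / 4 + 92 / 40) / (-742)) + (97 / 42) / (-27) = 11136287 / 15626520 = 0.71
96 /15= 32 /5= 6.40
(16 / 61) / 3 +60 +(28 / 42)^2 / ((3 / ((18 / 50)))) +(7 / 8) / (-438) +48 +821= 4964945917 / 5343600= 929.14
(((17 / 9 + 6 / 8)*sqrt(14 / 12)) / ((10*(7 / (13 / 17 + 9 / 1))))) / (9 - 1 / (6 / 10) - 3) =1577*sqrt(42) / 111384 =0.09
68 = 68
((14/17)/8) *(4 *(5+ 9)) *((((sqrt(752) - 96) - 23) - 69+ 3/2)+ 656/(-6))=-1547.31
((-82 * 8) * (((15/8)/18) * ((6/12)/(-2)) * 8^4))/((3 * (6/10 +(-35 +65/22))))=-23091200/31131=-741.74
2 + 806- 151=657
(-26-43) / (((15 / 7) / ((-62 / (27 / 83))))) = 828506 / 135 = 6137.08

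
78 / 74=39 / 37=1.05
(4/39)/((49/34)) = 136/1911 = 0.07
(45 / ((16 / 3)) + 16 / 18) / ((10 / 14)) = 9401 / 720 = 13.06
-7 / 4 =-1.75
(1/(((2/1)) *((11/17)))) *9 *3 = 459/22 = 20.86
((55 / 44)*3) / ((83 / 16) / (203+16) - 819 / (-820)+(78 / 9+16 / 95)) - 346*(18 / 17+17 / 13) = -4866836443418 / 5946522361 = -818.43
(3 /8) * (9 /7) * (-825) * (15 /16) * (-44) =3675375 /224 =16407.92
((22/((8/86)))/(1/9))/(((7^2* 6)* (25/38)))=26961/2450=11.00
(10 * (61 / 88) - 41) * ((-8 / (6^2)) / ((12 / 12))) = 1499 / 198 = 7.57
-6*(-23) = 138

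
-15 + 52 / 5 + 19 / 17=-296 / 85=-3.48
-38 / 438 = -19 / 219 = -0.09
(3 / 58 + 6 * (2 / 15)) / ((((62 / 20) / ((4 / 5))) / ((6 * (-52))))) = -308256 / 4495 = -68.58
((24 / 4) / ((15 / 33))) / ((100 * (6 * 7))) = 11 / 3500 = 0.00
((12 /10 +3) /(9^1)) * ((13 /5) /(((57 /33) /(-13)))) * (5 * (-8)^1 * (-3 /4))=-26026 /95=-273.96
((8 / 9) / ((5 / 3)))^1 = 8 / 15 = 0.53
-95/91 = -1.04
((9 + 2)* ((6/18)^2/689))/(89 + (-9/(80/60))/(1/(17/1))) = -44/638703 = -0.00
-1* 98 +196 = 98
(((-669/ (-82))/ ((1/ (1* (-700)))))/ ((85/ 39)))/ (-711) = 202930/ 55063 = 3.69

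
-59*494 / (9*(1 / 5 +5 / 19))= -1384435 / 198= -6992.10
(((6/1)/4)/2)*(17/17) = 3/4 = 0.75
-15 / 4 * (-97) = 1455 / 4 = 363.75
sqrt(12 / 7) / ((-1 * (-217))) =2 * sqrt(21) / 1519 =0.01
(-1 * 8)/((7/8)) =-64/7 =-9.14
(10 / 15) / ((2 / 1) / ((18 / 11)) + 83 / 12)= 24 / 293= 0.08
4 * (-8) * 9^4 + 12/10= -1049754/5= -209950.80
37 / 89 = 0.42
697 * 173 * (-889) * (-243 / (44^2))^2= -6329846659941 / 3748096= -1688816.58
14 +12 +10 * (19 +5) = 266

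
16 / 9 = 1.78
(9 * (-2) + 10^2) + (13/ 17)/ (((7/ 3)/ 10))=10148/ 119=85.28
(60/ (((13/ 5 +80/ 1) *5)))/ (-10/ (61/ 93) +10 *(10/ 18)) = -1647/ 109858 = -0.01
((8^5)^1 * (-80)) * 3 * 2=-15728640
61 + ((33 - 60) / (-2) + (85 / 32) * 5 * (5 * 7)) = 17259 / 32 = 539.34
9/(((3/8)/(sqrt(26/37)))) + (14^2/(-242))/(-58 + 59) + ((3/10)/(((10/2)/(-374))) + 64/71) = -4799901/214775 + 24 * sqrt(962)/37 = -2.23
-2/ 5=-0.40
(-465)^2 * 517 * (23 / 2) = 2571131475 / 2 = 1285565737.50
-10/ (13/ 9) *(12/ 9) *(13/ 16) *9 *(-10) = 675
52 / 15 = 3.47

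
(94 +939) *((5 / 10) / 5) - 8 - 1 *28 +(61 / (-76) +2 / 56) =88489 / 1330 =66.53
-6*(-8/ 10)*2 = 48/ 5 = 9.60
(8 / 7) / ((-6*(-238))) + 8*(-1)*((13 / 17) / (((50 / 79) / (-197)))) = 1904.18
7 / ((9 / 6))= 14 / 3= 4.67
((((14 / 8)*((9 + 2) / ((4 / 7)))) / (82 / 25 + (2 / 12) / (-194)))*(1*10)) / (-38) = -19606125 / 7252148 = -2.70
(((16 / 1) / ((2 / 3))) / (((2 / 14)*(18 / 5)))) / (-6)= -70 / 9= -7.78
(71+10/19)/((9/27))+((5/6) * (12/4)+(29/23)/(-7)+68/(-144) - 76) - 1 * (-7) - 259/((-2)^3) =39600943/220248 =179.80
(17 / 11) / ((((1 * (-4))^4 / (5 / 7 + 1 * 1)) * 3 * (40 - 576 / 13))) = -0.00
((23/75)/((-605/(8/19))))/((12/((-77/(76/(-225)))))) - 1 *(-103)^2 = -421283551/39710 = -10609.00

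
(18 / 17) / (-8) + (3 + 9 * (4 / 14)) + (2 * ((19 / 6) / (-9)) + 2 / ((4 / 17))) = 170101 / 12852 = 13.24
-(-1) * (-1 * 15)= -15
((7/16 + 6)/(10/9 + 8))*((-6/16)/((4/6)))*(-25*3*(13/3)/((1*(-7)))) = -2711475/146944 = -18.45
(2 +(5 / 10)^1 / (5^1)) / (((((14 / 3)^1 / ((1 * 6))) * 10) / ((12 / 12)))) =27 / 100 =0.27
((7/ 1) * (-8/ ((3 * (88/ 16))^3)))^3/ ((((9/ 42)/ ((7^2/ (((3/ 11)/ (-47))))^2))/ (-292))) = 1949542939061387264/ 10356281643411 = 188247.39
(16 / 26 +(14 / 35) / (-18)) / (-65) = -347 / 38025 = -0.01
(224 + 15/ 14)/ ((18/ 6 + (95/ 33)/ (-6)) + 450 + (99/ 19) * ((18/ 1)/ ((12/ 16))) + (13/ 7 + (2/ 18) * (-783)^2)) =5927031/ 1809157123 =0.00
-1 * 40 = -40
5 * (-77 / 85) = -4.53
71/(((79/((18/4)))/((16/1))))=5112/79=64.71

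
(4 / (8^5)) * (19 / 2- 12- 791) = -1587 / 16384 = -0.10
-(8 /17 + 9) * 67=-10787 /17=-634.53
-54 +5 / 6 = -319 / 6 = -53.17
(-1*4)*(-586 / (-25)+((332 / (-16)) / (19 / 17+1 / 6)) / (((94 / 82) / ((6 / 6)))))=-5754358 / 153925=-37.38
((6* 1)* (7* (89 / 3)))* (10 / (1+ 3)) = 3115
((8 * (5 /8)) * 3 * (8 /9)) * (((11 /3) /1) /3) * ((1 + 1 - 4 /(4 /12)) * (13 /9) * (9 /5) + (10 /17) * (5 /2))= -61160 /153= -399.74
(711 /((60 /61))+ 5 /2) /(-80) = -14507 /1600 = -9.07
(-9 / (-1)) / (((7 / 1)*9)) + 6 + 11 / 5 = 8.34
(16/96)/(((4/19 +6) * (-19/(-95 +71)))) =2/59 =0.03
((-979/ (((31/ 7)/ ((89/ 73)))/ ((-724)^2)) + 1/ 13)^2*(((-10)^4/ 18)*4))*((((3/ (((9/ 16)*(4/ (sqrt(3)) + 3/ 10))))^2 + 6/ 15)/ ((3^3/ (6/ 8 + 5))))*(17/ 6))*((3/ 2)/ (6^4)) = 94176518941110511790286320963964151625/ 505808119156144471524 - 1080635389130366503091241055840000000*sqrt(3)/ 42150676596345372627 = 141784861578709610.09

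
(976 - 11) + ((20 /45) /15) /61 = 7946779 /8235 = 965.00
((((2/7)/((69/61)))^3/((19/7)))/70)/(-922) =-453962/4934758717665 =-0.00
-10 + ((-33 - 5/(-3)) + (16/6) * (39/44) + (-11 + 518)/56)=-55285/1848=-29.92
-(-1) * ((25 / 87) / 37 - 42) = -135173 / 3219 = -41.99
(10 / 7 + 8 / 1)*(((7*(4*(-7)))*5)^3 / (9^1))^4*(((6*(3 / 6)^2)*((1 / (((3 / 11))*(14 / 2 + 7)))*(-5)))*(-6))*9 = 9688849344072531024465920000000000000 / 81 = 119615424000895444746492800000000000.00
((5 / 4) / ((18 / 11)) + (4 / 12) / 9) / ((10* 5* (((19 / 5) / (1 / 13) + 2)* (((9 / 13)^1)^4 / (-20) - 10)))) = -4941053 / 158729930316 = -0.00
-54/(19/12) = -648/19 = -34.11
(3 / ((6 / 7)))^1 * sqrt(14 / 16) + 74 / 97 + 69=7 * sqrt(14) / 8 + 6767 / 97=73.04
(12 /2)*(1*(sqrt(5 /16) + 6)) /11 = 3*sqrt(5) /22 + 36 /11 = 3.58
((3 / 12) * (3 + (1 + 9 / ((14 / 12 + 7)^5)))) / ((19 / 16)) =4519883920 / 5367029731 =0.84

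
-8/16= -0.50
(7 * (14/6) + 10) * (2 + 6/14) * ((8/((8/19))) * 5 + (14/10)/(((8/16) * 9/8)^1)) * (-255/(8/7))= -100159597/72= -1391105.51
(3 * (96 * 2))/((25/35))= 4032/5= 806.40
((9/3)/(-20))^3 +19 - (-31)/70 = 1088611/56000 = 19.44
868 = 868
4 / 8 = 1 / 2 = 0.50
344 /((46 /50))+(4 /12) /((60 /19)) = 1548437 /4140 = 374.02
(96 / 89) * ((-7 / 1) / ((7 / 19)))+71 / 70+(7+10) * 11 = 1043649 / 6230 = 167.52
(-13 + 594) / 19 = 581 / 19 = 30.58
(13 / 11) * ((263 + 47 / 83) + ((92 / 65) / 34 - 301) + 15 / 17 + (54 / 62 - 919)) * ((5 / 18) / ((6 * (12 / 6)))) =-1357097791 / 51964308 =-26.12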